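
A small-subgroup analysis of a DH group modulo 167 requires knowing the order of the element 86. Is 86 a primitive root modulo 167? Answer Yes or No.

Yes

φ(167) = 167 − 1 = 166 = 2 · 83.
86 is a primitive root mod 167 iff 86^(φ(167)/q) ≢ 1 for every prime q | φ(167), i.e. q ∈ {2, 83}.
86^83 ≡ 166 (mod 167)  [q = 2: ≢ 1 ✓]
86^2 ≡ 48 (mod 167)  [q = 83: ≢ 1 ✓]
None equal 1, so ord_167(86) = 166: 86 is a primitive root.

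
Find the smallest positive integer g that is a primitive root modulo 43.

3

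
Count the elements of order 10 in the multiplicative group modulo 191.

φ(191) = 191 − 1 = 190 = 2 · 5 · 19.
In a cyclic group of order 190, there are φ(d) elements of order d for each divisor d of 190, and zero for non-divisors.
10 = 2 · 5 divides 190, and φ(10) = 4.

4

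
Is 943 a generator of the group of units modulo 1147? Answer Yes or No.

No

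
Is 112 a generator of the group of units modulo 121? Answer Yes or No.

φ(121) = φ(11^2) = 11·(11−1) = 110 = 2 · 5 · 11.
An element g generates (Z/121Z)^× iff g^(110/q) ≢ 1 (mod 121) for each prime q ∈ {2, 5, 11}.
112^55 ≡ 120 (mod 121)  [q = 2: ≢ 1 ✓]
112^22 ≡ 81 (mod 121)  [q = 5: ≢ 1 ✓]
112^10 ≡ 1 (mod 121)  [q = 11: ≡ 1 ✗]
112^10 ≡ 1 shows ord(112) | 10, strictly less than φ(121); not a primitive root.

No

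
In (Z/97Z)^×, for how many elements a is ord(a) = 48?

φ(97) = 97 − 1 = 96 = 2^5 · 3.
Since (Z/97Z)^× is cyclic of order 96, the number of elements of order d is φ(d) when d | 96 and 0 otherwise.
48 = 2^4 · 3 divides 96, and φ(48) = 16.

16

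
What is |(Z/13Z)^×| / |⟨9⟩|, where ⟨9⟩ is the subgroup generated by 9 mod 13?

4

The order of 9 must divide φ(13) = 13 − 1 = 12 = 2^2 · 3.
Divisors of 12: 1, 2, 3, 4, 6, 12.
Evaluate successive powers at the divisors of 12:
9^1 ≡ 9 (mod 13)
9^2 ≡ 3 (mod 13)
9^3 ≡ 1 (mod 13) ✓
Thus |⟨9⟩| = ord(9) = 3.
The index is φ(13) / ord(9) = 12 / 3 = 4.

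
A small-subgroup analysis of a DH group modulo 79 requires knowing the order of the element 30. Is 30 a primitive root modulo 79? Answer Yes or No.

Yes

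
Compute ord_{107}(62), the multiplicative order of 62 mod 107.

53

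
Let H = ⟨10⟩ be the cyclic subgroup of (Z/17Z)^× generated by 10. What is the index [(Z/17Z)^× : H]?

1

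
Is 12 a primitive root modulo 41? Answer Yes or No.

φ(41) = 41 − 1 = 40 = 2^3 · 5.
12 is a primitive root mod 41 iff 12^(φ(41)/q) ≢ 1 for every prime q | φ(41), i.e. q ∈ {2, 5}.
12^20 ≡ 40 (mod 41)  [q = 2: ≢ 1 ✓]
12^8 ≡ 18 (mod 41)  [q = 5: ≢ 1 ✓]
All checks pass, so 12 has order 40 and is a primitive root modulo 41.

Yes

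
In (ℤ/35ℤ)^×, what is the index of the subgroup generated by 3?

By Lagrange's theorem, ord_35(3) divides φ(35) = φ(5·7) = (5−1)·(7−1) = 4·6 = 24 = 2^3 · 3.
Divisors of 24: 1, 2, 3, 4, 6, 8, 12, 24.
Compute 3^d (mod 35) for the divisors d until we hit 1:
3^1 ≡ 3
3^2 ≡ 9
3^3 ≡ 27
3^4 ≡ 11
3^6 ≡ 29
3^8 ≡ 16
3^12 ≡ 1
So ord_35(3) = 12, hence |⟨3⟩| = 12.
The index is φ(35) / ord(3) = 24 / 12 = 2.

2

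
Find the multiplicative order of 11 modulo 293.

292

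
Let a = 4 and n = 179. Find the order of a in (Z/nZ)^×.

89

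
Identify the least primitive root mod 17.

3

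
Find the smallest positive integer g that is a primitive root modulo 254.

3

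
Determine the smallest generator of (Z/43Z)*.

3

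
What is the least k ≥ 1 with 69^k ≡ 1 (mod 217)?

The order of 69 must divide φ(217) = φ(7·31) = (7−1)·(31−1) = 6·30 = 180 = 2^2 · 3^2 · 5.
Divisors of 180: 1, 2, 3, 4, 5, 6, 9, 10, 12, 15, 18, 20, 30, 36, 45, 60, 90, 180.
Compute 69^d (mod 217) for the divisors d until we hit 1:
69^1 ≡ 69
69^2 ≡ 204
69^3 ≡ 188
69^4 ≡ 169
69^5 ≡ 160
69^6 ≡ 190
69^9 ≡ 132
69^10 ≡ 211
69^12 ≡ 78
69^15 ≡ 125
69^18 ≡ 64
69^20 ≡ 36
69^30 ≡ 1
The smallest such exponent is 30, so the order of 69 is 30.

30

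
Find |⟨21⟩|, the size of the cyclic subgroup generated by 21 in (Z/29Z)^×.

ord(21) | φ(29) = 29 − 1 = 28 = 2^2 · 7.
Divisors of 28: 1, 2, 4, 7, 14, 28.
Evaluate successive powers at the divisors of 28:
21^1 ≡ 21 (mod 29)
21^2 ≡ 6 (mod 29)
21^4 ≡ 7 (mod 29)
21^7 ≡ 12 (mod 29)
21^14 ≡ 28 (mod 29)
21^28 ≡ 1 (mod 29) ✓
Hence ord(21) = 28.

28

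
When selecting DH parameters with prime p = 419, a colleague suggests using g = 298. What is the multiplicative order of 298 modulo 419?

Since 298 ∈ (Z/419Z)^×, its order divides φ(419) = 419 − 1 = 418 = 2 · 11 · 19.
Divisors of 418: 1, 2, 11, 19, 22, 38, 209, 418.
Evaluate successive powers at the divisors of 418:
298^1 ≡ 298 (mod 419)
298^2 ≡ 395 (mod 419)
298^11 ≡ 412 (mod 419)
298^19 ≡ 85 (mod 419)
298^22 ≡ 49 (mod 419)
298^38 ≡ 102 (mod 419)
298^209 ≡ 418 (mod 419)
298^418 ≡ 1 (mod 419) ✓
Therefore the multiplicative order of 298 modulo 419 is 418.

418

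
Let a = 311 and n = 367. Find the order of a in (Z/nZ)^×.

122

ord(311) | φ(367) = 367 − 1 = 366 = 2 · 3 · 61.
Divisors of 366: 1, 2, 3, 6, 61, 122, 183, 366.
Evaluate successive powers at the divisors of 366:
311^1 ≡ 311 (mod 367)
311^2 ≡ 200 (mod 367)
311^3 ≡ 177 (mod 367)
311^6 ≡ 134 (mod 367)
311^61 ≡ 366 (mod 367)
311^122 ≡ 1 (mod 367) ✓
So ord_367(311) = 122.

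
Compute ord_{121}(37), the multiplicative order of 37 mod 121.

55

By Lagrange's theorem, ord_121(37) divides φ(121) = φ(11^2) = 11·(11−1) = 110 = 2 · 5 · 11.
Divisors of 110: 1, 2, 5, 10, 11, 22, 55, 110.
Evaluate successive powers at the divisors of 110:
37^1 ≡ 37 (mod 121)
37^2 ≡ 38 (mod 121)
37^5 ≡ 67 (mod 121)
37^10 ≡ 12 (mod 121)
37^11 ≡ 81 (mod 121)
37^22 ≡ 27 (mod 121)
37^55 ≡ 1 (mod 121) ✓
So ord_121(37) = 55.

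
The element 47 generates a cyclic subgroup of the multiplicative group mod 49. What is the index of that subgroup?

ord(47) | φ(49) = φ(7^2) = 7·(7−1) = 42 = 2 · 3 · 7.
Divisors of 42: 1, 2, 3, 6, 7, 14, 21, 42.
Evaluate successive powers at the divisors of 42:
47^1 ≡ 47 (mod 49)
47^2 ≡ 4 (mod 49)
47^3 ≡ 41 (mod 49)
47^6 ≡ 15 (mod 49)
47^7 ≡ 19 (mod 49)
47^14 ≡ 18 (mod 49)
47^21 ≡ 48 (mod 49)
47^42 ≡ 1 (mod 49) ✓
The order of 47 is 42, so the subgroup it generates has 42 elements.
[(Z/49Z)^× : ⟨47⟩] = 42/42 = 1.

1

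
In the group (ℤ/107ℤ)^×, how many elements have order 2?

φ(107) = 107 − 1 = 106 = 2 · 53.
In a cyclic group of order 106, there are φ(d) elements of order d for each divisor d of 106, and zero for non-divisors.
2 | 106, and φ(2) = 2 − 1 = 1.

1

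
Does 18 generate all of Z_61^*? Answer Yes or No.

Yes

φ(61) = 61 − 1 = 60 = 2^2 · 3 · 5.
It suffices to check that the order of 18 is not a proper divisor of 60: compute 18^(60/q) for q ∈ {2, 3, 5}.
18^30 ≡ 60 (mod 61)  [q = 2: ≢ 1 ✓]
18^20 ≡ 47 (mod 61)  [q = 3: ≢ 1 ✓]
18^12 ≡ 58 (mod 61)  [q = 5: ≢ 1 ✓]
All checks pass, so 18 has order 60 and is a primitive root modulo 61.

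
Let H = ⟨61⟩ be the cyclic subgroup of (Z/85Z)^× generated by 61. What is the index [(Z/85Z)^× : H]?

By Lagrange's theorem, ord_85(61) divides φ(85) = φ(5·17) = (5−1)·(17−1) = 4·16 = 64 = 2^6.
Divisors of 64: 1, 2, 4, 8, 16, 32, 64.
Test each divisor d:
61^1 ≡ 61 (mod 85)
61^2 ≡ 66 (mod 85)
61^4 ≡ 21 (mod 85)
61^8 ≡ 16 (mod 85)
61^16 ≡ 1 (mod 85) ✓
Thus |⟨61⟩| = ord(61) = 16.
The index is φ(85) / ord(61) = 64 / 16 = 4.

4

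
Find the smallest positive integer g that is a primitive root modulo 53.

2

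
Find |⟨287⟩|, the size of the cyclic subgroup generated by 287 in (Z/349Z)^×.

348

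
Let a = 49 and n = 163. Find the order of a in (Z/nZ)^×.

Since 49 ∈ (Z/163Z)^×, its order divides φ(163) = 163 − 1 = 162 = 2 · 3^4.
Divisors of 162: 1, 2, 3, 6, 9, 18, 27, 54, 81, 162.
Check 49^d mod 163 for each divisor in increasing order:
49^1 ≡ 49 (mod 163)
49^2 ≡ 119 (mod 163)
49^3 ≡ 126 (mod 163)
49^6 ≡ 65 (mod 163)
49^9 ≡ 40 (mod 163)
49^18 ≡ 133 (mod 163)
49^27 ≡ 104 (mod 163)
49^54 ≡ 58 (mod 163)
49^81 ≡ 1 (mod 163) ✓
The smallest such exponent is 81, so the order of 49 is 81.

81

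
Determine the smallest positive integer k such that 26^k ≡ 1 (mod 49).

By Lagrange's theorem, ord_49(26) divides φ(49) = φ(7^2) = 7·(7−1) = 42 = 2 · 3 · 7.
Divisors of 42: 1, 2, 3, 6, 7, 14, 21, 42.
Evaluate successive powers at the divisors of 42:
26^1 ≡ 26 (mod 49)
26^2 ≡ 39 (mod 49)
26^3 ≡ 34 (mod 49)
26^6 ≡ 29 (mod 49)
26^7 ≡ 19 (mod 49)
26^14 ≡ 18 (mod 49)
26^21 ≡ 48 (mod 49)
26^42 ≡ 1 (mod 49) ✓
Hence ord(26) = 42.

42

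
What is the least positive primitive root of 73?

5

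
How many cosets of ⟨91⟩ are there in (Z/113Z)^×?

2

The order of 91 must divide φ(113) = 113 − 1 = 112 = 2^4 · 7.
Divisors of 112: 1, 2, 4, 7, 8, 14, 16, 28, 56, 112.
Check 91^d mod 113 for each divisor in increasing order:
91^1 ≡ 91 (mod 113)
91^2 ≡ 32 (mod 113)
91^4 ≡ 7 (mod 113)
91^7 ≡ 44 (mod 113)
91^8 ≡ 49 (mod 113)
91^14 ≡ 15 (mod 113)
91^16 ≡ 28 (mod 113)
91^28 ≡ 112 (mod 113)
91^56 ≡ 1 (mod 113) ✓
So ord_113(91) = 56, hence |⟨91⟩| = 56.
The index is φ(113) / ord(91) = 112 / 56 = 2.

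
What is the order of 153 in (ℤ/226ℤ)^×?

16

ord(153) | φ(226) = φ(2)·φ(113) = 1·112 = 112 = 2^4 · 7.
Divisors of 112: 1, 2, 4, 7, 8, 14, 16, 28, 56, 112.
Evaluate successive powers at the divisors of 112:
153^1 ≡ 153
153^2 ≡ 131
153^4 ≡ 211
153^7 ≡ 161
153^8 ≡ 225
153^14 ≡ 157
153^16 ≡ 1
Therefore the multiplicative order of 153 modulo 226 is 16.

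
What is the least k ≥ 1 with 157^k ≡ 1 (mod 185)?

36

The order of 157 must divide φ(185) = φ(5·37) = (5−1)·(37−1) = 4·36 = 144 = 2^4 · 3^2.
Divisors of 144: 1, 2, 3, 4, 6, 8, 9, 12, 16, 18, 24, 36, 48, 72, 144.
Check 157^d mod 185 for each divisor in increasing order:
157^1 ≡ 157
157^2 ≡ 44
157^3 ≡ 63
157^4 ≡ 86
157^6 ≡ 84
157^8 ≡ 181
157^9 ≡ 112
157^12 ≡ 26
157^16 ≡ 16
157^18 ≡ 149
157^24 ≡ 121
157^36 ≡ 1
The smallest such exponent is 36, so the order of 157 is 36.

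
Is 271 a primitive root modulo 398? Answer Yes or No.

No

φ(398) = φ(2)·φ(199) = 1·198 = 198 = 2 · 3^2 · 11.
Test 271^(198/q) mod 398 for each prime factor q of 198:
271^99 ≡ 1 (mod 398)  [q = 2: ≡ 1 ✗]
271^66 ≡ 291 (mod 398)  [q = 3: ≢ 1 ✓]
271^18 ≡ 125 (mod 398)  [q = 11: ≢ 1 ✓]
271^99 ≡ 1 shows ord(271) | 99, strictly less than φ(398); not a primitive root.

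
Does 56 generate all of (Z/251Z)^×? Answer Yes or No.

φ(251) = 251 − 1 = 250 = 2 · 5^3.
Test 56^(250/q) mod 251 for each prime factor q of 250:
56^125 ≡ 250 (mod 251)  [q = 2: ≢ 1 ✓]
56^50 ≡ 113 (mod 251)  [q = 5: ≢ 1 ✓]
Every test exponent gives a nontrivial residue, hence 56 generates the full group.

Yes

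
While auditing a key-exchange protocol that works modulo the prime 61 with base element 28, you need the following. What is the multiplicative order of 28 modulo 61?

By Lagrange's theorem, ord_61(28) divides φ(61) = 61 − 1 = 60 = 2^2 · 3 · 5.
Divisors of 60: 1, 2, 3, 4, 5, 6, 10, 12, 15, 20, 30, 60.
Evaluate successive powers at the divisors of 60:
28^1 ≡ 28 (mod 61)
28^2 ≡ 52 (mod 61)
28^3 ≡ 53 (mod 61)
28^4 ≡ 20 (mod 61)
28^5 ≡ 11 (mod 61)
28^6 ≡ 3 (mod 61)
28^10 ≡ 60 (mod 61)
28^12 ≡ 9 (mod 61)
28^15 ≡ 50 (mod 61)
28^20 ≡ 1 (mod 61) ✓
So ord_61(28) = 20.

20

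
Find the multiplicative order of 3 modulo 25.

20

ord(3) | φ(25) = φ(5^2) = 5·(5−1) = 20 = 2^2 · 5.
Divisors of 20: 1, 2, 4, 5, 10, 20.
Check 3^d mod 25 for each divisor in increasing order:
3^1 ≡ 3 (mod 25)
3^2 ≡ 9 (mod 25)
3^4 ≡ 6 (mod 25)
3^5 ≡ 18 (mod 25)
3^10 ≡ 24 (mod 25)
3^20 ≡ 1 (mod 25) ✓
The smallest such exponent is 20, so the order of 3 is 20.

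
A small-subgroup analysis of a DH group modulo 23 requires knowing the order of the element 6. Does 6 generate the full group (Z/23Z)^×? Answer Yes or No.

No

φ(23) = 23 − 1 = 22 = 2 · 11.
6 is a primitive root mod 23 iff 6^(φ(23)/q) ≢ 1 for every prime q | φ(23), i.e. q ∈ {2, 11}.
6^11 ≡ 1 (mod 23)  [q = 2: ≡ 1 ✗]
6^2 ≡ 13 (mod 23)  [q = 11: ≢ 1 ✓]
The check at q = 2 fails, so 6 generates a proper subgroup.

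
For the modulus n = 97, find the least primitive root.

5

φ(97) = 97 − 1 = 96 = 2^5 · 3.
Test candidates g = 2, 3, … against the prime factors q ∈ {2, 3} of φ(97): g is a generator iff g^(96/q) ≢ 1 for every such q.
g = 2: 2^48 ≡ 1 — hits 1, so not a primitive root.
g = 3: 3^48 ≡ 1 — hits 1, so not a primitive root.
g = 4: 4^48 ≡ 1 — hits 1, so not a primitive root.
g = 5: 5^48 ≡ 96; 5^32 ≡ 35 — none is 1, so 5 is a primitive root.
So 5 is the smallest generator of (Z/97Z)^×.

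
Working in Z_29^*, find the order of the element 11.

28

Since 11 ∈ (Z/29Z)^×, its order divides φ(29) = 29 − 1 = 28 = 2^2 · 7.
Divisors of 28: 1, 2, 4, 7, 14, 28.
Evaluate successive powers at the divisors of 28:
11^1 ≡ 11 (mod 29)
11^2 ≡ 5 (mod 29)
11^4 ≡ 25 (mod 29)
11^7 ≡ 12 (mod 29)
11^14 ≡ 28 (mod 29)
11^28 ≡ 1 (mod 29) ✓
So ord_29(11) = 28.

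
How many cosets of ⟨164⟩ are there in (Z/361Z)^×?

3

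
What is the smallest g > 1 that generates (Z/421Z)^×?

2

φ(421) = 421 − 1 = 420 = 2^2 · 3 · 5 · 7.
g is a primitive root iff g^(420/q) ≢ 1 (mod 421) for each prime q ∈ {2, 3, 5, 7}.
g = 2: 2^210 ≡ 420; 2^140 ≡ 400; 2^84 ≡ 279; 2^60 ≡ 370 — none is 1, so 2 is a primitive root.
Hence the least primitive root of 421 is 2.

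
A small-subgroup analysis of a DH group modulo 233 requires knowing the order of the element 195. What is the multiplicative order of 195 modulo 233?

58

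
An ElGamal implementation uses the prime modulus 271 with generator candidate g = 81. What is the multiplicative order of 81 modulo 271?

15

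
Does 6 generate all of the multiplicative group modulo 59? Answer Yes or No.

Yes

φ(59) = 59 − 1 = 58 = 2 · 29.
6 is a primitive root mod 59 iff 6^(φ(59)/q) ≢ 1 for every prime q | φ(59), i.e. q ∈ {2, 29}.
6^29 ≡ 58 (mod 59)  [q = 2: ≢ 1 ✓]
6^2 ≡ 36 (mod 59)  [q = 29: ≢ 1 ✓]
None equal 1, so ord_59(6) = 58: 6 is a primitive root.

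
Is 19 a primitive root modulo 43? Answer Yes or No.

Yes

φ(43) = 43 − 1 = 42 = 2 · 3 · 7.
An element g generates (Z/43Z)^× iff g^(42/q) ≢ 1 (mod 43) for each prime q ∈ {2, 3, 7}.
19^21 ≡ 42 (mod 43)  [q = 2: ≢ 1 ✓]
19^14 ≡ 36 (mod 43)  [q = 3: ≢ 1 ✓]
19^6 ≡ 11 (mod 43)  [q = 7: ≢ 1 ✓]
Every test exponent gives a nontrivial residue, hence 19 generates the full group.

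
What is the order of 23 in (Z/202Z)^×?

ord(23) | φ(202) = φ(2)·φ(101) = 1·100 = 100 = 2^2 · 5^2.
Divisors of 100: 1, 2, 4, 5, 10, 20, 25, 50, 100.
Test each divisor d:
23^1 ≡ 23
23^2 ≡ 125
23^4 ≡ 71
23^5 ≡ 17
23^10 ≡ 87
23^20 ≡ 95
23^25 ≡ 201
23^50 ≡ 1
The smallest such exponent is 50, so the order of 23 is 50.

50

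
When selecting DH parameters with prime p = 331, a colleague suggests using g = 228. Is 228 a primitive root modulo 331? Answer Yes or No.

φ(331) = 331 − 1 = 330 = 2 · 3 · 5 · 11.
It suffices to check that the order of 228 is not a proper divisor of 330: compute 228^(330/q) for q ∈ {2, 3, 5, 11}.
228^165 ≡ 330 (mod 331)  [q = 2: ≢ 1 ✓]
228^110 ≡ 31 (mod 331)  [q = 3: ≢ 1 ✓]
228^66 ≡ 124 (mod 331)  [q = 5: ≢ 1 ✓]
228^30 ≡ 111 (mod 331)  [q = 11: ≢ 1 ✓]
All checks pass, so 228 has order 330 and is a primitive root modulo 331.

Yes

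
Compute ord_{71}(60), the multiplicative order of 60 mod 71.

35

Since 60 ∈ (Z/71Z)^×, its order divides φ(71) = 71 − 1 = 70 = 2 · 5 · 7.
Divisors of 70: 1, 2, 5, 7, 10, 14, 35, 70.
Check 60^d mod 71 for each divisor in increasing order:
60^1 ≡ 60 (mod 71)
60^2 ≡ 50 (mod 71)
60^5 ≡ 48 (mod 71)
60^7 ≡ 57 (mod 71)
60^10 ≡ 32 (mod 71)
60^14 ≡ 54 (mod 71)
60^35 ≡ 1 (mod 71) ✓
Therefore the multiplicative order of 60 modulo 71 is 35.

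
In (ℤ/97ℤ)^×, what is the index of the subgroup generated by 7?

1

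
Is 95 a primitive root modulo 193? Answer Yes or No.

φ(193) = 193 − 1 = 192 = 2^6 · 3.
Test 95^(192/q) mod 193 for each prime factor q of 192:
95^96 ≡ 1 (mod 193)  [q = 2: ≡ 1 ✗]
95^64 ≡ 108 (mod 193)  [q = 3: ≢ 1 ✓]
The check at q = 2 fails, so 95 generates a proper subgroup.

No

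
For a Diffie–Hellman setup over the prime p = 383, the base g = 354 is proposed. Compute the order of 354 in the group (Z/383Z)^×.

Since 354 ∈ (Z/383Z)^×, its order divides φ(383) = 383 − 1 = 382 = 2 · 191.
Divisors of 382: 1, 2, 191, 382.
Test each divisor d:
354^1 ≡ 354
354^2 ≡ 75
354^191 ≡ 382
354^382 ≡ 1
So ord_383(354) = 382.

382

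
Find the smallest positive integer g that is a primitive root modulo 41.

6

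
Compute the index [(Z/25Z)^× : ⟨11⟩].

4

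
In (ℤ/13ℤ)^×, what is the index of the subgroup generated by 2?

1

Since 2 ∈ (Z/13Z)^×, its order divides φ(13) = 13 − 1 = 12 = 2^2 · 3.
Divisors of 12: 1, 2, 3, 4, 6, 12.
Test each divisor d:
2^1 ≡ 2 (mod 13)
2^2 ≡ 4 (mod 13)
2^3 ≡ 8 (mod 13)
2^4 ≡ 3 (mod 13)
2^6 ≡ 12 (mod 13)
2^12 ≡ 1 (mod 13) ✓
So ord_13(2) = 12, hence |⟨2⟩| = 12.
The index is φ(13) / ord(2) = 12 / 12 = 1.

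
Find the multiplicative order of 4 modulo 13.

Since 4 ∈ (Z/13Z)^×, its order divides φ(13) = 13 − 1 = 12 = 2^2 · 3.
Divisors of 12: 1, 2, 3, 4, 6, 12.
Check 4^d mod 13 for each divisor in increasing order:
4^1 ≡ 4
4^2 ≡ 3
4^3 ≡ 12
4^4 ≡ 9
4^6 ≡ 1
Hence ord(4) = 6.

6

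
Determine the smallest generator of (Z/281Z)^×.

3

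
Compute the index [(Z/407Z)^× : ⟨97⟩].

Since 97 ∈ (Z/407Z)^×, its order divides φ(407) = φ(11·37) = (11−1)·(37−1) = 10·36 = 360 = 2^3 · 3^2 · 5.
Divisors of 360: 1, 2, 3, 4, 5, 6, 8, 9, 10, 12, 15, 18, 20, 24, 30, 36, 40, 45, 60, 72, 90, 120, 180, 360.
Compute 97^d (mod 407) for the divisors d until we hit 1:
97^1 ≡ 97
97^2 ≡ 48
97^3 ≡ 179
97^4 ≡ 269
97^5 ≡ 45
97^6 ≡ 295
97^8 ≡ 322
97^9 ≡ 302
97^10 ≡ 397
97^12 ≡ 334
97^15 ≡ 364
97^18 ≡ 36
97^20 ≡ 100
97^24 ≡ 38
97^30 ≡ 221
97^36 ≡ 75
97^40 ≡ 232
97^45 ≡ 265
97^60 ≡ 1
Thus |⟨97⟩| = ord(97) = 60.
Index = |(Z/407Z)^×| / |⟨97⟩| = 360 / 60 = 6.

6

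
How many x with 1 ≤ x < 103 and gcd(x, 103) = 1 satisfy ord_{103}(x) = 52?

0

φ(103) = 103 − 1 = 102 = 2 · 3 · 17.
(Z/103Z)^× is cyclic (|G| = 102); a cyclic group of order m has exactly φ(d) elements of each order d | m, and none otherwise.
52 does not divide 102, so no element of (Z/103Z)^× has order 52.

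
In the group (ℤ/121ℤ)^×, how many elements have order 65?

φ(121) = φ(11^2) = 11·(11−1) = 110 = 2 · 5 · 11.
(Z/121Z)^× is cyclic (|G| = 110); a cyclic group of order m has exactly φ(d) elements of each order d | m, and none otherwise.
Since 65 ∤ 110, the count is 0.

0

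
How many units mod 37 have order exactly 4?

2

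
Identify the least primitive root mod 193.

5

φ(193) = 193 − 1 = 192 = 2^6 · 3.
g is a primitive root iff g^(192/q) ≢ 1 (mod 193) for each prime q ∈ {2, 3}.
g = 2: 2^96 ≡ 1 — hits 1, so not a primitive root.
g = 3: 3^96 ≡ 1 — hits 1, so not a primitive root.
g = 4: 4^96 ≡ 1 — hits 1, so not a primitive root.
g = 5: 5^96 ≡ 192; 5^64 ≡ 84 — none is 1, so 5 is a primitive root.
The smallest primitive root modulo 193 is 5.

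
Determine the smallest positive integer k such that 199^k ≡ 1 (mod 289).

Since 199 ∈ (Z/289Z)^×, its order divides φ(289) = φ(17^2) = 17·(17−1) = 272 = 2^4 · 17.
Divisors of 272: 1, 2, 4, 8, 16, 17, 34, 68, 136, 272.
Test each divisor d:
199^1 ≡ 199
199^2 ≡ 8
199^4 ≡ 64
199^8 ≡ 50
199^16 ≡ 188
199^17 ≡ 131
199^34 ≡ 110
199^68 ≡ 251
199^136 ≡ 288
199^272 ≡ 1
The smallest such exponent is 272, so the order of 199 is 272.

272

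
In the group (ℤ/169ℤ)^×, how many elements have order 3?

φ(169) = φ(13^2) = 13·(13−1) = 156 = 2^2 · 3 · 13.
In a cyclic group of order 156, there are φ(d) elements of order d for each divisor d of 156, and zero for non-divisors.
3 | 156, and φ(3) = 3 − 1 = 2.

2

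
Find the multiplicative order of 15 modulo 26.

12

The order of 15 must divide φ(26) = φ(2)·φ(13) = 1·12 = 12 = 2^2 · 3.
Divisors of 12: 1, 2, 3, 4, 6, 12.
Evaluate successive powers at the divisors of 12:
15^1 ≡ 15 (mod 26)
15^2 ≡ 17 (mod 26)
15^3 ≡ 21 (mod 26)
15^4 ≡ 3 (mod 26)
15^6 ≡ 25 (mod 26)
15^12 ≡ 1 (mod 26) ✓
The smallest such exponent is 12, so the order of 15 is 12.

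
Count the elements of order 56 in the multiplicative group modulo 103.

0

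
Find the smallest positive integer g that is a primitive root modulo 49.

φ(49) = φ(7^2) = 7·(7−1) = 42 = 2 · 3 · 7.
g is a primitive root iff g^(42/q) ≢ 1 (mod 49) for each prime q ∈ {2, 3, 7}.
g = 2: 2^21 ≡ 1 — hits 1, so not a primitive root.
g = 3: 3^21 ≡ 48; 3^14 ≡ 30; 3^6 ≡ 43 — none is 1, so 3 is a primitive root.
The smallest primitive root modulo 49 is 3.

3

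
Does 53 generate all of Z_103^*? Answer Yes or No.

Yes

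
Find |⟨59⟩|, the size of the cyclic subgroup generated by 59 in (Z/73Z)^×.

ord(59) | φ(73) = 73 − 1 = 72 = 2^3 · 3^2.
Divisors of 72: 1, 2, 3, 4, 6, 8, 9, 12, 18, 24, 36, 72.
Check 59^d mod 73 for each divisor in increasing order:
59^1 ≡ 59
59^2 ≡ 50
59^3 ≡ 30
59^4 ≡ 18
59^6 ≡ 24
59^8 ≡ 32
59^9 ≡ 63
59^12 ≡ 65
59^18 ≡ 27
59^24 ≡ 64
59^36 ≡ 72
59^72 ≡ 1
Therefore the multiplicative order of 59 modulo 73 is 72.

72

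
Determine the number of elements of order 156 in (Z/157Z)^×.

φ(157) = 157 − 1 = 156 = 2^2 · 3 · 13.
In a cyclic group of order 156, there are φ(d) elements of order d for each divisor d of 156, and zero for non-divisors.
156 = 2^2 · 3 · 13 divides 156, and φ(156) = 48.

48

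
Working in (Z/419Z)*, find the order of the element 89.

The order of 89 must divide φ(419) = 419 − 1 = 418 = 2 · 11 · 19.
Divisors of 418: 1, 2, 11, 19, 22, 38, 209, 418.
Test each divisor d:
89^1 ≡ 89 (mod 419)
89^2 ≡ 379 (mod 419)
89^11 ≡ 284 (mod 419)
89^19 ≡ 418 (mod 419)
89^22 ≡ 208 (mod 419)
89^38 ≡ 1 (mod 419) ✓
Hence ord(89) = 38.

38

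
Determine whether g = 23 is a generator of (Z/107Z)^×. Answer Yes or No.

No

φ(107) = 107 − 1 = 106 = 2 · 53.
An element g generates (Z/107Z)^× iff g^(106/q) ≢ 1 (mod 107) for each prime q ∈ {2, 53}.
23^53 ≡ 1 (mod 107)  [q = 2: ≡ 1 ✗]
23^2 ≡ 101 (mod 107)  [q = 53: ≢ 1 ✓]
23^53 ≡ 1 shows ord(23) | 53, strictly less than φ(107); not a primitive root.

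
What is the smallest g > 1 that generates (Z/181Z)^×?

φ(181) = 181 − 1 = 180 = 2^2 · 3^2 · 5.
Test candidates g = 2, 3, … against the prime factors q ∈ {2, 3, 5} of φ(181): g is a generator iff g^(180/q) ≢ 1 for every such q.
g = 2: 2^90 ≡ 180; 2^60 ≡ 48; 2^36 ≡ 59 — none is 1, so 2 is a primitive root.
The smallest primitive root modulo 181 is 2.

2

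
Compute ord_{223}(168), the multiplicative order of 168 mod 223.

222

Since 168 ∈ (Z/223Z)^×, its order divides φ(223) = 223 − 1 = 222 = 2 · 3 · 37.
Divisors of 222: 1, 2, 3, 6, 37, 74, 111, 222.
Evaluate successive powers at the divisors of 222:
168^1 ≡ 168
168^2 ≡ 126
168^3 ≡ 206
168^6 ≡ 66
168^37 ≡ 184
168^74 ≡ 183
168^111 ≡ 222
168^222 ≡ 1
The smallest such exponent is 222, so the order of 168 is 222.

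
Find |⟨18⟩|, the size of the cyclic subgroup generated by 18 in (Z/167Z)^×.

83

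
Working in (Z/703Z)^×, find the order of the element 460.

9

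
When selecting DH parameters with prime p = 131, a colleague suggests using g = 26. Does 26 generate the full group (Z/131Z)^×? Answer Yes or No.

φ(131) = 131 − 1 = 130 = 2 · 5 · 13.
Test 26^(130/q) mod 131 for each prime factor q of 130:
26^65 ≡ 130 (mod 131)  [q = 2: ≢ 1 ✓]
26^26 ≡ 89 (mod 131)  [q = 5: ≢ 1 ✓]
26^10 ≡ 45 (mod 131)  [q = 13: ≢ 1 ✓]
Every test exponent gives a nontrivial residue, hence 26 generates the full group.

Yes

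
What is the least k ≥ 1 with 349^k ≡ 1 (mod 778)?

By Lagrange's theorem, ord_778(349) divides φ(778) = φ(2)·φ(389) = 1·388 = 388 = 2^2 · 97.
Divisors of 388: 1, 2, 4, 97, 194, 388.
Check 349^d mod 778 for each divisor in increasing order:
349^1 ≡ 349 (mod 778)
349^2 ≡ 433 (mod 778)
349^4 ≡ 769 (mod 778)
349^97 ≡ 115 (mod 778)
349^194 ≡ 777 (mod 778)
349^388 ≡ 1 (mod 778) ✓
So ord_778(349) = 388.

388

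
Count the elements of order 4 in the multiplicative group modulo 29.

φ(29) = 29 − 1 = 28 = 2^2 · 7.
In a cyclic group of order 28, there are φ(d) elements of order d for each divisor d of 28, and zero for non-divisors.
4 = 2^2 divides 28, and φ(4) = 2.

2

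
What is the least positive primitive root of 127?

φ(127) = 127 − 1 = 126 = 2 · 3^2 · 7.
Test candidates g = 2, 3, … against the prime factors q ∈ {2, 3, 7} of φ(127): g is a generator iff g^(126/q) ≢ 1 for every such q.
g = 2: 2^63 ≡ 1 — hits 1, so not a primitive root.
g = 3: 3^63 ≡ 126; 3^42 ≡ 107; 3^18 ≡ 4 — none is 1, so 3 is a primitive root.
Hence the least primitive root of 127 is 3.

3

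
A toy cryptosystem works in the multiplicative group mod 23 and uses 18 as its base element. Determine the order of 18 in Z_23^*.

11

By Lagrange's theorem, ord_23(18) divides φ(23) = 23 − 1 = 22 = 2 · 11.
Divisors of 22: 1, 2, 11, 22.
Check 18^d mod 23 for each divisor in increasing order:
18^1 ≡ 18 (mod 23)
18^2 ≡ 2 (mod 23)
18^11 ≡ 1 (mod 23) ✓
Therefore the multiplicative order of 18 modulo 23 is 11.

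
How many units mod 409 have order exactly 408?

φ(409) = 409 − 1 = 408 = 2^3 · 3 · 17.
(Z/409Z)^× is cyclic (|G| = 408); a cyclic group of order m has exactly φ(d) elements of each order d | m, and none otherwise.
408 = 2^3 · 3 · 17 divides 408, and φ(408) = 128.

128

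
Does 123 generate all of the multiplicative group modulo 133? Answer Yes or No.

133 = 7 · 19 is a product of two distinct odd primes, so (Z/133Z)^× ≅ (Z/7Z)^× × (Z/19Z)^× is not cyclic.
No primitive root modulo 133 exists; in particular 123 is not one.

No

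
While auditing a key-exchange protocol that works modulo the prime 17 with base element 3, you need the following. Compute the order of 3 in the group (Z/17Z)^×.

Since 3 ∈ (Z/17Z)^×, its order divides φ(17) = 17 − 1 = 16 = 2^4.
Divisors of 16: 1, 2, 4, 8, 16.
Test each divisor d:
3^1 ≡ 3
3^2 ≡ 9
3^4 ≡ 13
3^8 ≡ 16
3^16 ≡ 1
Hence ord(3) = 16.

16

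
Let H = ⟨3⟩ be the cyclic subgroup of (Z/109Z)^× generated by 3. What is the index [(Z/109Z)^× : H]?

4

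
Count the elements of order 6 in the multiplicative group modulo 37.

φ(37) = 37 − 1 = 36 = 2^2 · 3^2.
Since (Z/37Z)^× is cyclic of order 36, the number of elements of order d is φ(d) when d | 36 and 0 otherwise.
6 = 2 · 3 divides 36, and φ(6) = 2.

2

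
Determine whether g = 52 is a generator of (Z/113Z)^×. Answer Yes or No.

φ(113) = 113 − 1 = 112 = 2^4 · 7.
Test 52^(112/q) mod 113 for each prime factor q of 112:
52^56 ≡ 1 (mod 113)  [q = 2: ≡ 1 ✗]
52^16 ≡ 106 (mod 113)  [q = 7: ≢ 1 ✓]
The check at q = 2 fails, so 52 generates a proper subgroup.

No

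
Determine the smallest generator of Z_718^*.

7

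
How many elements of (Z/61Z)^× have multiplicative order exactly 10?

4

φ(61) = 61 − 1 = 60 = 2^2 · 3 · 5.
In a cyclic group of order 60, there are φ(d) elements of order d for each divisor d of 60, and zero for non-divisors.
10 = 2 · 5 divides 60, and φ(10) = 4.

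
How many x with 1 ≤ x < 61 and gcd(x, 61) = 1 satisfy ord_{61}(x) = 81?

0

φ(61) = 61 − 1 = 60 = 2^2 · 3 · 5.
(Z/61Z)^× is cyclic (|G| = 60); a cyclic group of order m has exactly φ(d) elements of each order d | m, and none otherwise.
Here 60 is not a multiple of 81, so there are no elements of order 81.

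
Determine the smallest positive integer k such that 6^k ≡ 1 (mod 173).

By Lagrange's theorem, ord_173(6) divides φ(173) = 173 − 1 = 172 = 2^2 · 43.
Divisors of 172: 1, 2, 4, 43, 86, 172.
Evaluate successive powers at the divisors of 172:
6^1 ≡ 6
6^2 ≡ 36
6^4 ≡ 85
6^43 ≡ 1
So ord_173(6) = 43.

43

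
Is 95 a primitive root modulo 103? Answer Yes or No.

φ(103) = 103 − 1 = 102 = 2 · 3 · 17.
95 is a primitive root mod 103 iff 95^(φ(103)/q) ≢ 1 for every prime q | φ(103), i.e. q ∈ {2, 3, 17}.
95^51 ≡ 102 (mod 103)  [q = 2: ≢ 1 ✓]
95^34 ≡ 1 (mod 103)  [q = 3: ≡ 1 ✗]
95^6 ≡ 9 (mod 103)  [q = 17: ≢ 1 ✓]
Since 95^34 ≡ 1, the order of 95 divides 34 < 102, so 95 is not a primitive root.

No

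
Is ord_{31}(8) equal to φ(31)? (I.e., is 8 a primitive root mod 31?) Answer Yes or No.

φ(31) = 31 − 1 = 30 = 2 · 3 · 5.
It suffices to check that the order of 8 is not a proper divisor of 30: compute 8^(30/q) for q ∈ {2, 3, 5}.
8^15 ≡ 1 (mod 31)  [q = 2: ≡ 1 ✗]
8^10 ≡ 1 (mod 31)  [q = 3: ≡ 1 ✗]
8^6 ≡ 8 (mod 31)  [q = 5: ≢ 1 ✓]
Since 8^15 ≡ 1, the order of 8 divides 15 < 30, so 8 is not a primitive root.

No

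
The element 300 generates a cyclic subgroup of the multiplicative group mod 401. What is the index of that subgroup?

Since 300 ∈ (Z/401Z)^×, its order divides φ(401) = 401 − 1 = 400 = 2^4 · 5^2.
Divisors of 400: 1, 2, 4, 5, 8, 10, 16, 20, 25, 40, 50, 80, 100, 200, 400.
Compute 300^d (mod 401) for the divisors d until we hit 1:
300^1 ≡ 300 (mod 401)
300^2 ≡ 176 (mod 401)
300^4 ≡ 99 (mod 401)
300^5 ≡ 26 (mod 401)
300^8 ≡ 177 (mod 401)
300^10 ≡ 275 (mod 401)
300^16 ≡ 51 (mod 401)
300^20 ≡ 237 (mod 401)
300^25 ≡ 147 (mod 401)
300^40 ≡ 29 (mod 401)
300^50 ≡ 356 (mod 401)
300^80 ≡ 39 (mod 401)
300^100 ≡ 20 (mod 401)
300^200 ≡ 400 (mod 401)
300^400 ≡ 1 (mod 401) ✓
The order of 300 is 400, so the subgroup it generates has 400 elements.
Index = |(Z/401Z)^×| / |⟨300⟩| = 400 / 400 = 1.

1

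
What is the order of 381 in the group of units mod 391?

176

ord(381) | φ(391) = φ(17·23) = (17−1)·(23−1) = 16·22 = 352 = 2^5 · 11.
Divisors of 352: 1, 2, 4, 8, 11, 16, 22, 32, 44, 88, 176, 352.
Test each divisor d:
381^1 ≡ 381 (mod 391)
381^2 ≡ 100 (mod 391)
381^4 ≡ 225 (mod 391)
381^8 ≡ 186 (mod 391)
381^11 ≡ 116 (mod 391)
381^16 ≡ 188 (mod 391)
381^22 ≡ 162 (mod 391)
381^32 ≡ 154 (mod 391)
381^44 ≡ 47 (mod 391)
381^88 ≡ 254 (mod 391)
381^176 ≡ 1 (mod 391) ✓
So ord_391(381) = 176.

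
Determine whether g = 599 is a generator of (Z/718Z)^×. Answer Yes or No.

No

φ(718) = φ(2)·φ(359) = 1·358 = 358 = 2 · 179.
Test 599^(358/q) mod 718 for each prime factor q of 358:
599^179 ≡ 1 (mod 718)  [q = 2: ≡ 1 ✗]
599^2 ≡ 519 (mod 718)  [q = 179: ≢ 1 ✓]
599^179 ≡ 1 shows ord(599) | 179, strictly less than φ(718); not a primitive root.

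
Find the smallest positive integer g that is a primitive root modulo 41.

6

φ(41) = 41 − 1 = 40 = 2^3 · 5.
g is a primitive root iff g^(40/q) ≢ 1 (mod 41) for each prime q ∈ {2, 5}.
g = 2: 2^20 ≡ 1 — hits 1, so not a primitive root.
g = 3: 3^20 ≡ 40; 3^8 ≡ 1 — hits 1, so not a primitive root.
g = 4: 4^20 ≡ 1 — hits 1, so not a primitive root.
g = 5: 5^20 ≡ 1 — hits 1, so not a primitive root.
g = 6: 6^20 ≡ 40; 6^8 ≡ 10 — none is 1, so 6 is a primitive root.
So 6 is the smallest generator of (Z/41Z)^×.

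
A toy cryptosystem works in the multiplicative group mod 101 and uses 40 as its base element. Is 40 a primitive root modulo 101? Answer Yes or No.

φ(101) = 101 − 1 = 100 = 2^2 · 5^2.
40 is a primitive root mod 101 iff 40^(φ(101)/q) ≢ 1 for every prime q | φ(101), i.e. q ∈ {2, 5}.
40^50 ≡ 100 (mod 101)  [q = 2: ≢ 1 ✓]
40^20 ≡ 36 (mod 101)  [q = 5: ≢ 1 ✓]
All checks pass, so 40 has order 100 and is a primitive root modulo 101.

Yes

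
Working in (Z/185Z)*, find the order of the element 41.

The order of 41 must divide φ(185) = φ(5·37) = (5−1)·(37−1) = 4·36 = 144 = 2^4 · 3^2.
Divisors of 144: 1, 2, 3, 4, 6, 8, 9, 12, 16, 18, 24, 36, 48, 72, 144.
Check 41^d mod 185 for each divisor in increasing order:
41^1 ≡ 41 (mod 185)
41^2 ≡ 16 (mod 185)
41^3 ≡ 101 (mod 185)
41^4 ≡ 71 (mod 185)
41^6 ≡ 26 (mod 185)
41^8 ≡ 46 (mod 185)
41^9 ≡ 36 (mod 185)
41^12 ≡ 121 (mod 185)
41^16 ≡ 81 (mod 185)
41^18 ≡ 1 (mod 185) ✓
So ord_185(41) = 18.

18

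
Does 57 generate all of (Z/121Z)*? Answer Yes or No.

φ(121) = φ(11^2) = 11·(11−1) = 110 = 2 · 5 · 11.
Test 57^(110/q) mod 121 for each prime factor q of 110:
57^55 ≡ 120 (mod 121)  [q = 2: ≢ 1 ✓]
57^22 ≡ 81 (mod 121)  [q = 5: ≢ 1 ✓]
57^10 ≡ 89 (mod 121)  [q = 11: ≢ 1 ✓]
Every test exponent gives a nontrivial residue, hence 57 generates the full group.

Yes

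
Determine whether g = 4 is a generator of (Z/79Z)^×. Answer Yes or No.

φ(79) = 79 − 1 = 78 = 2 · 3 · 13.
An element g generates (Z/79Z)^× iff g^(78/q) ≢ 1 (mod 79) for each prime q ∈ {2, 3, 13}.
4^39 ≡ 1 (mod 79)  [q = 2: ≡ 1 ✗]
4^26 ≡ 55 (mod 79)  [q = 3: ≢ 1 ✓]
4^6 ≡ 67 (mod 79)  [q = 13: ≢ 1 ✓]
4^39 ≡ 1 shows ord(4) | 39, strictly less than φ(79); not a primitive root.

No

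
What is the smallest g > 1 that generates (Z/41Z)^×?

6

φ(41) = 41 − 1 = 40 = 2^3 · 5.
g is a primitive root iff g^(40/q) ≢ 1 (mod 41) for each prime q ∈ {2, 5}.
g = 2: 2^20 ≡ 1 — hits 1, so not a primitive root.
g = 3: 3^20 ≡ 40; 3^8 ≡ 1 — hits 1, so not a primitive root.
g = 4: 4^20 ≡ 1 — hits 1, so not a primitive root.
g = 5: 5^20 ≡ 1 — hits 1, so not a primitive root.
g = 6: 6^20 ≡ 40; 6^8 ≡ 10 — none is 1, so 6 is a primitive root.
The smallest primitive root modulo 41 is 6.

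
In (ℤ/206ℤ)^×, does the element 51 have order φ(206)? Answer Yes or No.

Yes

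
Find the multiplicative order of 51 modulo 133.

18

By Lagrange's theorem, ord_133(51) divides φ(133) = φ(7·19) = (7−1)·(19−1) = 6·18 = 108 = 2^2 · 3^3.
Divisors of 108: 1, 2, 3, 4, 6, 9, 12, 18, 27, 36, 54, 108.
Test each divisor d:
51^1 ≡ 51
51^2 ≡ 74
51^3 ≡ 50
51^4 ≡ 23
51^6 ≡ 106
51^9 ≡ 113
51^12 ≡ 64
51^18 ≡ 1
So ord_133(51) = 18.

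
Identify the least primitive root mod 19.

φ(19) = 19 − 1 = 18 = 2 · 3^2.
g is a primitive root iff g^(18/q) ≢ 1 (mod 19) for each prime q ∈ {2, 3}.
g = 2: 2^9 ≡ 18; 2^6 ≡ 7 — none is 1, so 2 is a primitive root.
So 2 is the smallest generator of (Z/19Z)^×.

2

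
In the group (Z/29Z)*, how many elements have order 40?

φ(29) = 29 − 1 = 28 = 2^2 · 7.
Since (Z/29Z)^× is cyclic of order 28, the number of elements of order d is φ(d) when d | 28 and 0 otherwise.
Since 40 ∤ 28, the count is 0.

0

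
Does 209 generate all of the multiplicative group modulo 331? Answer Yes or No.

φ(331) = 331 − 1 = 330 = 2 · 3 · 5 · 11.
It suffices to check that the order of 209 is not a proper divisor of 330: compute 209^(330/q) for q ∈ {2, 3, 5, 11}.
209^165 ≡ 330 (mod 331)  [q = 2: ≢ 1 ✓]
209^110 ≡ 299 (mod 331)  [q = 3: ≢ 1 ✓]
209^66 ≡ 64 (mod 331)  [q = 5: ≢ 1 ✓]
209^30 ≡ 74 (mod 331)  [q = 11: ≢ 1 ✓]
Every test exponent gives a nontrivial residue, hence 209 generates the full group.

Yes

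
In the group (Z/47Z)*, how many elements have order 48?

0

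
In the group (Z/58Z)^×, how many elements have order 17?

0

φ(58) = φ(2)·φ(29) = 1·28 = 28 = 2^2 · 7.
(Z/58Z)^× is cyclic (|G| = 28); a cyclic group of order m has exactly φ(d) elements of each order d | m, and none otherwise.
Since 17 ∤ 28, the count is 0.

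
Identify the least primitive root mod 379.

φ(379) = 379 − 1 = 378 = 2 · 3^3 · 7.
g is a primitive root iff g^(378/q) ≢ 1 (mod 379) for each prime q ∈ {2, 3, 7}.
g = 2: 2^189 ≡ 378; 2^126 ≡ 327; 2^54 ≡ 125 — none is 1, so 2 is a primitive root.
So 2 is the smallest generator of (Z/379Z)^×.

2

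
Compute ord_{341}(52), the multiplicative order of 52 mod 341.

30

The order of 52 must divide φ(341) = φ(11·31) = (11−1)·(31−1) = 10·30 = 300 = 2^2 · 3 · 5^2.
Divisors of 300: 1, 2, 3, 4, 5, 6, 10, 12, 15, 20, 25, 30, 50, 60, 75, 100, 150, 300.
Test each divisor d:
52^1 ≡ 52 (mod 341)
52^2 ≡ 317 (mod 341)
52^3 ≡ 116 (mod 341)
52^4 ≡ 235 (mod 341)
52^5 ≡ 285 (mod 341)
52^6 ≡ 157 (mod 341)
52^10 ≡ 67 (mod 341)
52^12 ≡ 97 (mod 341)
52^15 ≡ 340 (mod 341)
52^20 ≡ 56 (mod 341)
52^25 ≡ 274 (mod 341)
52^30 ≡ 1 (mod 341) ✓
Hence ord(52) = 30.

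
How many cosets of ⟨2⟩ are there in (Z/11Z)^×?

ord(2) | φ(11) = 11 − 1 = 10 = 2 · 5.
Divisors of 10: 1, 2, 5, 10.
Check 2^d mod 11 for each divisor in increasing order:
2^1 ≡ 2
2^2 ≡ 4
2^5 ≡ 10
2^10 ≡ 1
Thus |⟨2⟩| = ord(2) = 10.
Index = |(Z/11Z)^×| / |⟨2⟩| = 10 / 10 = 1.

1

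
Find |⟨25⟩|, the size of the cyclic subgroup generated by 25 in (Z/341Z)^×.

15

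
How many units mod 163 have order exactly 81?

54

φ(163) = 163 − 1 = 162 = 2 · 3^4.
Since (Z/163Z)^× is cyclic of order 162, the number of elements of order d is φ(d) when d | 162 and 0 otherwise.
81 = 3^4 divides 162, and φ(81) = 54.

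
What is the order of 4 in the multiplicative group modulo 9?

3

By Lagrange's theorem, ord_9(4) divides φ(9) = φ(3^2) = 3·(3−1) = 6 = 2 · 3.
Divisors of 6: 1, 2, 3, 6.
Compute 4^d (mod 9) for the divisors d until we hit 1:
4^1 ≡ 4 (mod 9)
4^2 ≡ 7 (mod 9)
4^3 ≡ 1 (mod 9) ✓
Therefore the multiplicative order of 4 modulo 9 is 3.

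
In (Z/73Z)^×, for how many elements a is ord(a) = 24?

8

φ(73) = 73 − 1 = 72 = 2^3 · 3^2.
(Z/73Z)^× is cyclic (|G| = 72); a cyclic group of order m has exactly φ(d) elements of each order d | m, and none otherwise.
24 = 2^3 · 3 divides 72, and φ(24) = 8.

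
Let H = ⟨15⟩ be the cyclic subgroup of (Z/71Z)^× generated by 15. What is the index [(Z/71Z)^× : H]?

2

By Lagrange's theorem, ord_71(15) divides φ(71) = 71 − 1 = 70 = 2 · 5 · 7.
Divisors of 70: 1, 2, 5, 7, 10, 14, 35, 70.
Evaluate successive powers at the divisors of 70:
15^1 ≡ 15
15^2 ≡ 12
15^5 ≡ 30
15^7 ≡ 5
15^10 ≡ 48
15^14 ≡ 25
15^35 ≡ 1
The order of 15 is 35, so the subgroup it generates has 35 elements.
[(Z/71Z)^× : ⟨15⟩] = 70/35 = 2.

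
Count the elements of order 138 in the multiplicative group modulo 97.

φ(97) = 97 − 1 = 96 = 2^5 · 3.
In a cyclic group of order 96, there are φ(d) elements of order d for each divisor d of 96, and zero for non-divisors.
Since 138 ∤ 96, the count is 0.

0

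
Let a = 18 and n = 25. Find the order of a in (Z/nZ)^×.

4

The order of 18 must divide φ(25) = φ(5^2) = 5·(5−1) = 20 = 2^2 · 5.
Divisors of 20: 1, 2, 4, 5, 10, 20.
Compute 18^d (mod 25) for the divisors d until we hit 1:
18^1 ≡ 18 (mod 25)
18^2 ≡ 24 (mod 25)
18^4 ≡ 1 (mod 25) ✓
The smallest such exponent is 4, so the order of 18 is 4.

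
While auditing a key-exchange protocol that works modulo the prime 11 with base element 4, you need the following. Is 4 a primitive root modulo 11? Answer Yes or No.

φ(11) = 11 − 1 = 10 = 2 · 5.
It suffices to check that the order of 4 is not a proper divisor of 10: compute 4^(10/q) for q ∈ {2, 5}.
4^5 ≡ 1 (mod 11)  [q = 2: ≡ 1 ✗]
4^2 ≡ 5 (mod 11)  [q = 5: ≢ 1 ✓]
The check at q = 2 fails, so 4 generates a proper subgroup.

No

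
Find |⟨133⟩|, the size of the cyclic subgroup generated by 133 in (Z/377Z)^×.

12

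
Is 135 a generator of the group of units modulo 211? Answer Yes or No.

φ(211) = 211 − 1 = 210 = 2 · 3 · 5 · 7.
135 is a primitive root mod 211 iff 135^(φ(211)/q) ≢ 1 for every prime q | φ(211), i.e. q ∈ {2, 3, 5, 7}.
135^105 ≡ 210 (mod 211)  [q = 2: ≢ 1 ✓]
135^70 ≡ 1 (mod 211)  [q = 3: ≡ 1 ✗]
135^42 ≡ 107 (mod 211)  [q = 5: ≢ 1 ✓]
135^30 ≡ 123 (mod 211)  [q = 7: ≢ 1 ✓]
The check at q = 3 fails, so 135 generates a proper subgroup.

No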